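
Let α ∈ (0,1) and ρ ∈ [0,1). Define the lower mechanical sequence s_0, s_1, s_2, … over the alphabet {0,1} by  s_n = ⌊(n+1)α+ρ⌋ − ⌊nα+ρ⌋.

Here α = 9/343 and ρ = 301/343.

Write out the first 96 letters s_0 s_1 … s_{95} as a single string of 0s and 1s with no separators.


n=0: ⌊(1·9+301)/343⌋ − ⌊(0·9+301)/343⌋ = ⌊310/343⌋ − ⌊301/343⌋ = 0 − 0 = 0
n=1: ⌊(2·9+301)/343⌋ − ⌊(1·9+301)/343⌋ = ⌊319/343⌋ − ⌊310/343⌋ = 0 − 0 = 0
n=2: ⌊(3·9+301)/343⌋ − ⌊(2·9+301)/343⌋ = ⌊328/343⌋ − ⌊319/343⌋ = 0 − 0 = 0
n=3: ⌊(4·9+301)/343⌋ − ⌊(3·9+301)/343⌋ = ⌊337/343⌋ − ⌊328/343⌋ = 0 − 0 = 0
n=4: ⌊(5·9+301)/343⌋ − ⌊(4·9+301)/343⌋ = ⌊346/343⌋ − ⌊337/343⌋ = 1 − 0 = 1
n=5: ⌊(6·9+301)/343⌋ − ⌊(5·9+301)/343⌋ = ⌊355/343⌋ − ⌊346/343⌋ = 1 − 1 = 0
n=6: ⌊(7·9+301)/343⌋ − ⌊(6·9+301)/343⌋ = ⌊364/343⌋ − ⌊355/343⌋ = 1 − 1 = 0
n=7: ⌊(8·9+301)/343⌋ − ⌊(7·9+301)/343⌋ = ⌊373/343⌋ − ⌊364/343⌋ = 1 − 1 = 0
n=8: ⌊(9·9+301)/343⌋ − ⌊(8·9+301)/343⌋ = ⌊382/343⌋ − ⌊373/343⌋ = 1 − 1 = 0
n=9: ⌊(10·9+301)/343⌋ − ⌊(9·9+301)/343⌋ = ⌊391/343⌋ − ⌊382/343⌋ = 1 − 1 = 0
n=10: ⌊(11·9+301)/343⌋ − ⌊(10·9+301)/343⌋ = ⌊400/343⌋ − ⌊391/343⌋ = 1 − 1 = 0
n=11: ⌊(12·9+301)/343⌋ − ⌊(11·9+301)/343⌋ = ⌊409/343⌋ − ⌊400/343⌋ = 1 − 1 = 0
n=12: ⌊(13·9+301)/343⌋ − ⌊(12·9+301)/343⌋ = ⌊418/343⌋ − ⌊409/343⌋ = 1 − 1 = 0
n=13: ⌊(14·9+301)/343⌋ − ⌊(13·9+301)/343⌋ = ⌊427/343⌋ − ⌊418/343⌋ = 1 − 1 = 0
n=14: ⌊(15·9+301)/343⌋ − ⌊(14·9+301)/343⌋ = ⌊436/343⌋ − ⌊427/343⌋ = 1 − 1 = 0
n=15: ⌊(16·9+301)/343⌋ − ⌊(15·9+301)/343⌋ = ⌊445/343⌋ − ⌊436/343⌋ = 1 − 1 = 0
n=16: ⌊(17·9+301)/343⌋ − ⌊(16·9+301)/343⌋ = ⌊454/343⌋ − ⌊445/343⌋ = 1 − 1 = 0
n=17: ⌊(18·9+301)/343⌋ − ⌊(17·9+301)/343⌋ = ⌊463/343⌋ − ⌊454/343⌋ = 1 − 1 = 0
n=18: ⌊(19·9+301)/343⌋ − ⌊(18·9+301)/343⌋ = ⌊472/343⌋ − ⌊463/343⌋ = 1 − 1 = 0
n=19: ⌊(20·9+301)/343⌋ − ⌊(19·9+301)/343⌋ = ⌊481/343⌋ − ⌊472/343⌋ = 1 − 1 = 0
n=20: ⌊(21·9+301)/343⌋ − ⌊(20·9+301)/343⌋ = ⌊490/343⌋ − ⌊481/343⌋ = 1 − 1 = 0
n=21: ⌊(22·9+301)/343⌋ − ⌊(21·9+301)/343⌋ = ⌊499/343⌋ − ⌊490/343⌋ = 1 − 1 = 0
n=22: ⌊(23·9+301)/343⌋ − ⌊(22·9+301)/343⌋ = ⌊508/343⌋ − ⌊499/343⌋ = 1 − 1 = 0
n=23: ⌊(24·9+301)/343⌋ − ⌊(23·9+301)/343⌋ = ⌊517/343⌋ − ⌊508/343⌋ = 1 − 1 = 0
n=24: ⌊(25·9+301)/343⌋ − ⌊(24·9+301)/343⌋ = ⌊526/343⌋ − ⌊517/343⌋ = 1 − 1 = 0
n=25: ⌊(26·9+301)/343⌋ − ⌊(25·9+301)/343⌋ = ⌊535/343⌋ − ⌊526/343⌋ = 1 − 1 = 0
n=26: ⌊(27·9+301)/343⌋ − ⌊(26·9+301)/343⌋ = ⌊544/343⌋ − ⌊535/343⌋ = 1 − 1 = 0
n=27: ⌊(28·9+301)/343⌋ − ⌊(27·9+301)/343⌋ = ⌊553/343⌋ − ⌊544/343⌋ = 1 − 1 = 0
n=28: ⌊(29·9+301)/343⌋ − ⌊(28·9+301)/343⌋ = ⌊562/343⌋ − ⌊553/343⌋ = 1 − 1 = 0
n=29: ⌊(30·9+301)/343⌋ − ⌊(29·9+301)/343⌋ = ⌊571/343⌋ − ⌊562/343⌋ = 1 − 1 = 0
n=30: ⌊(31·9+301)/343⌋ − ⌊(30·9+301)/343⌋ = ⌊580/343⌋ − ⌊571/343⌋ = 1 − 1 = 0
n=31: ⌊(32·9+301)/343⌋ − ⌊(31·9+301)/343⌋ = ⌊589/343⌋ − ⌊580/343⌋ = 1 − 1 = 0
n=32: ⌊(33·9+301)/343⌋ − ⌊(32·9+301)/343⌋ = ⌊598/343⌋ − ⌊589/343⌋ = 1 − 1 = 0
n=33: ⌊(34·9+301)/343⌋ − ⌊(33·9+301)/343⌋ = ⌊607/343⌋ − ⌊598/343⌋ = 1 − 1 = 0
n=34: ⌊(35·9+301)/343⌋ − ⌊(34·9+301)/343⌋ = ⌊616/343⌋ − ⌊607/343⌋ = 1 − 1 = 0
n=35: ⌊(36·9+301)/343⌋ − ⌊(35·9+301)/343⌋ = ⌊625/343⌋ − ⌊616/343⌋ = 1 − 1 = 0
n=36: ⌊(37·9+301)/343⌋ − ⌊(36·9+301)/343⌋ = ⌊634/343⌋ − ⌊625/343⌋ = 1 − 1 = 0
n=37: ⌊(38·9+301)/343⌋ − ⌊(37·9+301)/343⌋ = ⌊643/343⌋ − ⌊634/343⌋ = 1 − 1 = 0
n=38: ⌊(39·9+301)/343⌋ − ⌊(38·9+301)/343⌋ = ⌊652/343⌋ − ⌊643/343⌋ = 1 − 1 = 0
n=39: ⌊(40·9+301)/343⌋ − ⌊(39·9+301)/343⌋ = ⌊661/343⌋ − ⌊652/343⌋ = 1 − 1 = 0
n=40: ⌊(41·9+301)/343⌋ − ⌊(40·9+301)/343⌋ = ⌊670/343⌋ − ⌊661/343⌋ = 1 − 1 = 0
n=41: ⌊(42·9+301)/343⌋ − ⌊(41·9+301)/343⌋ = ⌊679/343⌋ − ⌊670/343⌋ = 1 − 1 = 0
n=42: ⌊(43·9+301)/343⌋ − ⌊(42·9+301)/343⌋ = ⌊688/343⌋ − ⌊679/343⌋ = 2 − 1 = 1
n=43: ⌊(44·9+301)/343⌋ − ⌊(43·9+301)/343⌋ = ⌊697/343⌋ − ⌊688/343⌋ = 2 − 2 = 0
n=44: ⌊(45·9+301)/343⌋ − ⌊(44·9+301)/343⌋ = ⌊706/343⌋ − ⌊697/343⌋ = 2 − 2 = 0
n=45: ⌊(46·9+301)/343⌋ − ⌊(45·9+301)/343⌋ = ⌊715/343⌋ − ⌊706/343⌋ = 2 − 2 = 0
n=46: ⌊(47·9+301)/343⌋ − ⌊(46·9+301)/343⌋ = ⌊724/343⌋ − ⌊715/343⌋ = 2 − 2 = 0
n=47: ⌊(48·9+301)/343⌋ − ⌊(47·9+301)/343⌋ = ⌊733/343⌋ − ⌊724/343⌋ = 2 − 2 = 0
n=48: ⌊(49·9+301)/343⌋ − ⌊(48·9+301)/343⌋ = ⌊742/343⌋ − ⌊733/343⌋ = 2 − 2 = 0
n=49: ⌊(50·9+301)/343⌋ − ⌊(49·9+301)/343⌋ = ⌊751/343⌋ − ⌊742/343⌋ = 2 − 2 = 0
n=50: ⌊(51·9+301)/343⌋ − ⌊(50·9+301)/343⌋ = ⌊760/343⌋ − ⌊751/343⌋ = 2 − 2 = 0
n=51: ⌊(52·9+301)/343⌋ − ⌊(51·9+301)/343⌋ = ⌊769/343⌋ − ⌊760/343⌋ = 2 − 2 = 0
n=52: ⌊(53·9+301)/343⌋ − ⌊(52·9+301)/343⌋ = ⌊778/343⌋ − ⌊769/343⌋ = 2 − 2 = 0
n=53: ⌊(54·9+301)/343⌋ − ⌊(53·9+301)/343⌋ = ⌊787/343⌋ − ⌊778/343⌋ = 2 − 2 = 0
n=54: ⌊(55·9+301)/343⌋ − ⌊(54·9+301)/343⌋ = ⌊796/343⌋ − ⌊787/343⌋ = 2 − 2 = 0
n=55: ⌊(56·9+301)/343⌋ − ⌊(55·9+301)/343⌋ = ⌊805/343⌋ − ⌊796/343⌋ = 2 − 2 = 0
n=56: ⌊(57·9+301)/343⌋ − ⌊(56·9+301)/343⌋ = ⌊814/343⌋ − ⌊805/343⌋ = 2 − 2 = 0
n=57: ⌊(58·9+301)/343⌋ − ⌊(57·9+301)/343⌋ = ⌊823/343⌋ − ⌊814/343⌋ = 2 − 2 = 0
n=58: ⌊(59·9+301)/343⌋ − ⌊(58·9+301)/343⌋ = ⌊832/343⌋ − ⌊823/343⌋ = 2 − 2 = 0
n=59: ⌊(60·9+301)/343⌋ − ⌊(59·9+301)/343⌋ = ⌊841/343⌋ − ⌊832/343⌋ = 2 − 2 = 0
n=60: ⌊(61·9+301)/343⌋ − ⌊(60·9+301)/343⌋ = ⌊850/343⌋ − ⌊841/343⌋ = 2 − 2 = 0
n=61: ⌊(62·9+301)/343⌋ − ⌊(61·9+301)/343⌋ = ⌊859/343⌋ − ⌊850/343⌋ = 2 − 2 = 0
n=62: ⌊(63·9+301)/343⌋ − ⌊(62·9+301)/343⌋ = ⌊868/343⌋ − ⌊859/343⌋ = 2 − 2 = 0
n=63: ⌊(64·9+301)/343⌋ − ⌊(63·9+301)/343⌋ = ⌊877/343⌋ − ⌊868/343⌋ = 2 − 2 = 0
n=64: ⌊(65·9+301)/343⌋ − ⌊(64·9+301)/343⌋ = ⌊886/343⌋ − ⌊877/343⌋ = 2 − 2 = 0
n=65: ⌊(66·9+301)/343⌋ − ⌊(65·9+301)/343⌋ = ⌊895/343⌋ − ⌊886/343⌋ = 2 − 2 = 0
n=66: ⌊(67·9+301)/343⌋ − ⌊(66·9+301)/343⌋ = ⌊904/343⌋ − ⌊895/343⌋ = 2 − 2 = 0
n=67: ⌊(68·9+301)/343⌋ − ⌊(67·9+301)/343⌋ = ⌊913/343⌋ − ⌊904/343⌋ = 2 − 2 = 0
n=68: ⌊(69·9+301)/343⌋ − ⌊(68·9+301)/343⌋ = ⌊922/343⌋ − ⌊913/343⌋ = 2 − 2 = 0
n=69: ⌊(70·9+301)/343⌋ − ⌊(69·9+301)/343⌋ = ⌊931/343⌋ − ⌊922/343⌋ = 2 − 2 = 0
n=70: ⌊(71·9+301)/343⌋ − ⌊(70·9+301)/343⌋ = ⌊940/343⌋ − ⌊931/343⌋ = 2 − 2 = 0
n=71: ⌊(72·9+301)/343⌋ − ⌊(71·9+301)/343⌋ = ⌊949/343⌋ − ⌊940/343⌋ = 2 − 2 = 0
n=72: ⌊(73·9+301)/343⌋ − ⌊(72·9+301)/343⌋ = ⌊958/343⌋ − ⌊949/343⌋ = 2 − 2 = 0
n=73: ⌊(74·9+301)/343⌋ − ⌊(73·9+301)/343⌋ = ⌊967/343⌋ − ⌊958/343⌋ = 2 − 2 = 0
n=74: ⌊(75·9+301)/343⌋ − ⌊(74·9+301)/343⌋ = ⌊976/343⌋ − ⌊967/343⌋ = 2 − 2 = 0
n=75: ⌊(76·9+301)/343⌋ − ⌊(75·9+301)/343⌋ = ⌊985/343⌋ − ⌊976/343⌋ = 2 − 2 = 0
n=76: ⌊(77·9+301)/343⌋ − ⌊(76·9+301)/343⌋ = ⌊994/343⌋ − ⌊985/343⌋ = 2 − 2 = 0
n=77: ⌊(78·9+301)/343⌋ − ⌊(77·9+301)/343⌋ = ⌊1003/343⌋ − ⌊994/343⌋ = 2 − 2 = 0
n=78: ⌊(79·9+301)/343⌋ − ⌊(78·9+301)/343⌋ = ⌊1012/343⌋ − ⌊1003/343⌋ = 2 − 2 = 0
n=79: ⌊(80·9+301)/343⌋ − ⌊(79·9+301)/343⌋ = ⌊1021/343⌋ − ⌊1012/343⌋ = 2 − 2 = 0
n=80: ⌊(81·9+301)/343⌋ − ⌊(80·9+301)/343⌋ = ⌊1030/343⌋ − ⌊1021/343⌋ = 3 − 2 = 1
n=81: ⌊(82·9+301)/343⌋ − ⌊(81·9+301)/343⌋ = ⌊1039/343⌋ − ⌊1030/343⌋ = 3 − 3 = 0
n=82: ⌊(83·9+301)/343⌋ − ⌊(82·9+301)/343⌋ = ⌊1048/343⌋ − ⌊1039/343⌋ = 3 − 3 = 0
n=83: ⌊(84·9+301)/343⌋ − ⌊(83·9+301)/343⌋ = ⌊1057/343⌋ − ⌊1048/343⌋ = 3 − 3 = 0
n=84: ⌊(85·9+301)/343⌋ − ⌊(84·9+301)/343⌋ = ⌊1066/343⌋ − ⌊1057/343⌋ = 3 − 3 = 0
n=85: ⌊(86·9+301)/343⌋ − ⌊(85·9+301)/343⌋ = ⌊1075/343⌋ − ⌊1066/343⌋ = 3 − 3 = 0
n=86: ⌊(87·9+301)/343⌋ − ⌊(86·9+301)/343⌋ = ⌊1084/343⌋ − ⌊1075/343⌋ = 3 − 3 = 0
n=87: ⌊(88·9+301)/343⌋ − ⌊(87·9+301)/343⌋ = ⌊1093/343⌋ − ⌊1084/343⌋ = 3 − 3 = 0
n=88: ⌊(89·9+301)/343⌋ − ⌊(88·9+301)/343⌋ = ⌊1102/343⌋ − ⌊1093/343⌋ = 3 − 3 = 0
n=89: ⌊(90·9+301)/343⌋ − ⌊(89·9+301)/343⌋ = ⌊1111/343⌋ − ⌊1102/343⌋ = 3 − 3 = 0
n=90: ⌊(91·9+301)/343⌋ − ⌊(90·9+301)/343⌋ = ⌊1120/343⌋ − ⌊1111/343⌋ = 3 − 3 = 0
n=91: ⌊(92·9+301)/343⌋ − ⌊(91·9+301)/343⌋ = ⌊1129/343⌋ − ⌊1120/343⌋ = 3 − 3 = 0
n=92: ⌊(93·9+301)/343⌋ − ⌊(92·9+301)/343⌋ = ⌊1138/343⌋ − ⌊1129/343⌋ = 3 − 3 = 0
n=93: ⌊(94·9+301)/343⌋ − ⌊(93·9+301)/343⌋ = ⌊1147/343⌋ − ⌊1138/343⌋ = 3 − 3 = 0
n=94: ⌊(95·9+301)/343⌋ − ⌊(94·9+301)/343⌋ = ⌊1156/343⌋ − ⌊1147/343⌋ = 3 − 3 = 0
n=95: ⌊(96·9+301)/343⌋ − ⌊(95·9+301)/343⌋ = ⌊1165/343⌋ − ⌊1156/343⌋ = 3 − 3 = 0

000010000000000000000000000000000000000000100000000000000000000000000000000000001000000000000000


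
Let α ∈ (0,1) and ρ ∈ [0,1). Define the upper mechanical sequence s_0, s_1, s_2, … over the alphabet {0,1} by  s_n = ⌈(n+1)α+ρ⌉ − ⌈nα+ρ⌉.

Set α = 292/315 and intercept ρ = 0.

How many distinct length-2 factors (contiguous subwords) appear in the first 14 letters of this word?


t_n = ⌈(n·292)/315⌉ for n = 0 … 14:
  n=0…9: ⌈0/315⌉=0 ⌈292/315⌉=1 ⌈584/315⌉=2 ⌈876/315⌉=3 ⌈1168/315⌉=4 ⌈1460/315⌉=5 ⌈1752/315⌉=6 ⌈2044/315⌉=7 ⌈2336/315⌉=8 ⌈2628/315⌉=9
  n=10…14: ⌈2920/315⌉=10 ⌈3212/315⌉=11 ⌈3504/315⌉=12 ⌈3796/315⌉=13 ⌈4088/315⌉=13
s_n = t_(n+1) − t_n for n = 0 … 13 gives
prefix = 11111111111110
slide a length-2 window over [0..1] … [12..13] (13 windows); first occurrence of each distinct factor:
  [  0..  1] 11
  [ 12.. 13] 10
  (the other 11 windows repeat one of these)
distinct factors: {10, 11}
count = 2  (Sturmian bound for length 2 is 3)

2


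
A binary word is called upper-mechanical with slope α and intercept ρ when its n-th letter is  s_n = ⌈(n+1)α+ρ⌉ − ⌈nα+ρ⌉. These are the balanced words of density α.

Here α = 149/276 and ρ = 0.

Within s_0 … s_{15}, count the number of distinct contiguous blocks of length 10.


t_n = ⌈(n·149)/276⌉ for n = 0 … 16:
  n=0…9: ⌈0/276⌉=0 ⌈149/276⌉=1 ⌈298/276⌉=2 ⌈447/276⌉=2 ⌈596/276⌉=3 ⌈745/276⌉=3 ⌈894/276⌉=4 ⌈1043/276⌉=4 ⌈1192/276⌉=5 ⌈1341/276⌉=5
  n=10…16: ⌈1490/276⌉=6 ⌈1639/276⌉=6 ⌈1788/276⌉=7 ⌈1937/276⌉=8 ⌈2086/276⌉=8 ⌈2235/276⌉=9 ⌈2384/276⌉=9
s_n = t_(n+1) − t_n for n = 0 … 15 gives
prefix = 1101010101011010
slide a length-10 window over [0..9] … [6..15] (7 windows); first occurrence of each distinct factor:
  [  0..  9] 1101010101
  [  1.. 10] 1010101010
  [  2.. 11] 0101010101
  [  3.. 12] 1010101011
  [  4.. 13] 0101010110
  [  5.. 14] 1010101101
  [  6.. 15] 0101011010
distinct factors: {0101010101, 0101010110, 0101011010, 1010101010, 1010101011, 1010101101, 1101010101}
count = 7  (Sturmian bound for length 10 is 11)

7


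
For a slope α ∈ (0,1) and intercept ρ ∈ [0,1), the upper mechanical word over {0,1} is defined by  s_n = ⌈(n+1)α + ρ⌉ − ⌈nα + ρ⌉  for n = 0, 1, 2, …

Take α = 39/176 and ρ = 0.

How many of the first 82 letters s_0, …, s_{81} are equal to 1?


19

#1s = Σ_{n=0}^{81} s_n = Σ_{n=0}^{81} (⌈(n+1)α+ρ⌉ − ⌈nα+ρ⌉)
the sum telescopes: every ⌈nα+ρ⌉ with 0 < n < 82 appears once with + and once with −, leaving ⌈82α+ρ⌉ − ⌈0·α+ρ⌉
82α + ρ = (82·39) / 176 = 3198/176
ρ = 0/176
⌈3198/176⌉ = 19,  ⌈0/176⌉ = 0
#1s = 19 − 0 = 19


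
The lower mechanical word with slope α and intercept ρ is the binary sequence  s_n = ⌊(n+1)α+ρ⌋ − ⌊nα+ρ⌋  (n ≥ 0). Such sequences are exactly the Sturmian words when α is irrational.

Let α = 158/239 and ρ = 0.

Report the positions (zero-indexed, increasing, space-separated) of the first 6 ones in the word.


n=0: ⌊158/239⌋−⌊0/239⌋ = 0−0 = 0
n=1: ⌊316/239⌋−⌊158/239⌋ = 1−0 = 1  ← one
n=2: ⌊474/239⌋−⌊316/239⌋ = 1−1 = 0
n=3: ⌊632/239⌋−⌊474/239⌋ = 2−1 = 1  ← one
n=4: ⌊790/239⌋−⌊632/239⌋ = 3−2 = 1  ← one
n=5: ⌊948/239⌋−⌊790/239⌋ = 3−3 = 0
n=6: ⌊1106/239⌋−⌊948/239⌋ = 4−3 = 1  ← one
n=7: ⌊1264/239⌋−⌊1106/239⌋ = 5−4 = 1  ← one
n=8: ⌊1422/239⌋−⌊1264/239⌋ = 5−5 = 0
n=9: ⌊1580/239⌋−⌊1422/239⌋ = 6−5 = 1  ← one
positions of the first 6 ones: 1 3 4 6 7 9

1 3 4 6 7 9


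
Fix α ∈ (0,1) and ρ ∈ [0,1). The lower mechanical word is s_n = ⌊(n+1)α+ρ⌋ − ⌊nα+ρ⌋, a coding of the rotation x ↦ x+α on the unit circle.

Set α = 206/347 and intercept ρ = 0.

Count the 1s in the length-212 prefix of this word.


125

#1s = Σ_{n=0}^{211} s_n = Σ_{n=0}^{211} (⌊(n+1)α+ρ⌋ − ⌊nα+ρ⌋)
the sum telescopes: every ⌊nα+ρ⌋ with 0 < n < 212 appears once with + and once with −, leaving ⌊212α+ρ⌋ − ⌊0·α+ρ⌋
212α + ρ = (212·206) / 347 = 43672/347
ρ = 0/347
⌊43672/347⌋ = 125,  ⌊0/347⌋ = 0
#1s = 125 − 0 = 125


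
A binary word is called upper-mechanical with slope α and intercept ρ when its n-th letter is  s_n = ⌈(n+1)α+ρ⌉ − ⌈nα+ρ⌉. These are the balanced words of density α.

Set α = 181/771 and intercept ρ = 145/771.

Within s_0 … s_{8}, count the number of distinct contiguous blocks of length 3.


4

t_n = ⌈(n·181+145)/771⌉ for n = 0 … 9:
  n=0…9: ⌈145/771⌉=1 ⌈326/771⌉=1 ⌈507/771⌉=1 ⌈688/771⌉=1 ⌈869/771⌉=2 ⌈1050/771⌉=2 ⌈1231/771⌉=2 ⌈1412/771⌉=2 ⌈1593/771⌉=3 ⌈1774/771⌉=3
s_n = t_(n+1) − t_n for n = 0 … 8 gives
prefix = 000100010
slide a length-3 window over [0..2] … [6..8] (7 windows); first occurrence of each distinct factor:
  [  0..  2] 000
  [  1..  3] 001
  [  2..  4] 010
  [  3..  5] 100
  (the other 3 windows repeat one of these)
distinct factors: {000, 001, 010, 100}
count = 4  (Sturmian bound for length 3 is 4)


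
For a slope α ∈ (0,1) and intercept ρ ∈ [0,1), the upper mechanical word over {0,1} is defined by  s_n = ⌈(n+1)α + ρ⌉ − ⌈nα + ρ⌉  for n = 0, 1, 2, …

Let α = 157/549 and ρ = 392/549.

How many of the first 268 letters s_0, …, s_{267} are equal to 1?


#1s = Σ_{n=0}^{267} s_n = Σ_{n=0}^{267} (⌈(n+1)α+ρ⌉ − ⌈nα+ρ⌉)
the sum telescopes: every ⌈nα+ρ⌉ with 0 < n < 268 appears once with + and once with −, leaving ⌈268α+ρ⌉ − ⌈0·α+ρ⌉
268α + ρ = (268·157 + 392) / 549 = 42468/549
ρ = 392/549
⌈42468/549⌉ = 78,  ⌈392/549⌉ = 1
#1s = 78 − 1 = 77

77


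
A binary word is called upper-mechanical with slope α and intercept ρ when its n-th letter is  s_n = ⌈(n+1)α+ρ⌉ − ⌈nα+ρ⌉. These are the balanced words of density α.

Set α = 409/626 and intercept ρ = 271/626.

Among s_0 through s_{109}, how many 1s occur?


72

#1s = Σ_{n=0}^{109} s_n = Σ_{n=0}^{109} (⌈(n+1)α+ρ⌉ − ⌈nα+ρ⌉)
the sum telescopes: every ⌈nα+ρ⌉ with 0 < n < 110 appears once with + and once with −, leaving ⌈110α+ρ⌉ − ⌈0·α+ρ⌉
110α + ρ = (110·409 + 271) / 626 = 45261/626
ρ = 271/626
⌈45261/626⌉ = 73,  ⌈271/626⌉ = 1
#1s = 73 − 1 = 72


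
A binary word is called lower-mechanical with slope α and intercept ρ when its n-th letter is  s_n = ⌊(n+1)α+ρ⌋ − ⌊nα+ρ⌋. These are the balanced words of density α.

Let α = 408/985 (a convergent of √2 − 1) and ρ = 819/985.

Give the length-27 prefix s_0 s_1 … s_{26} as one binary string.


101001010010101001010010101

n=0: ⌊(1·408+819)/985⌋ − ⌊(0·408+819)/985⌋ = ⌊1227/985⌋ − ⌊819/985⌋ = 1 − 0 = 1
n=1: ⌊(2·408+819)/985⌋ − ⌊(1·408+819)/985⌋ = ⌊1635/985⌋ − ⌊1227/985⌋ = 1 − 1 = 0
n=2: ⌊(3·408+819)/985⌋ − ⌊(2·408+819)/985⌋ = ⌊2043/985⌋ − ⌊1635/985⌋ = 2 − 1 = 1
n=3: ⌊(4·408+819)/985⌋ − ⌊(3·408+819)/985⌋ = ⌊2451/985⌋ − ⌊2043/985⌋ = 2 − 2 = 0
n=4: ⌊(5·408+819)/985⌋ − ⌊(4·408+819)/985⌋ = ⌊2859/985⌋ − ⌊2451/985⌋ = 2 − 2 = 0
n=5: ⌊(6·408+819)/985⌋ − ⌊(5·408+819)/985⌋ = ⌊3267/985⌋ − ⌊2859/985⌋ = 3 − 2 = 1
n=6: ⌊(7·408+819)/985⌋ − ⌊(6·408+819)/985⌋ = ⌊3675/985⌋ − ⌊3267/985⌋ = 3 − 3 = 0
n=7: ⌊(8·408+819)/985⌋ − ⌊(7·408+819)/985⌋ = ⌊4083/985⌋ − ⌊3675/985⌋ = 4 − 3 = 1
n=8: ⌊(9·408+819)/985⌋ − ⌊(8·408+819)/985⌋ = ⌊4491/985⌋ − ⌊4083/985⌋ = 4 − 4 = 0
n=9: ⌊(10·408+819)/985⌋ − ⌊(9·408+819)/985⌋ = ⌊4899/985⌋ − ⌊4491/985⌋ = 4 − 4 = 0
n=10: ⌊(11·408+819)/985⌋ − ⌊(10·408+819)/985⌋ = ⌊5307/985⌋ − ⌊4899/985⌋ = 5 − 4 = 1
n=11: ⌊(12·408+819)/985⌋ − ⌊(11·408+819)/985⌋ = ⌊5715/985⌋ − ⌊5307/985⌋ = 5 − 5 = 0
n=12: ⌊(13·408+819)/985⌋ − ⌊(12·408+819)/985⌋ = ⌊6123/985⌋ − ⌊5715/985⌋ = 6 − 5 = 1
n=13: ⌊(14·408+819)/985⌋ − ⌊(13·408+819)/985⌋ = ⌊6531/985⌋ − ⌊6123/985⌋ = 6 − 6 = 0
n=14: ⌊(15·408+819)/985⌋ − ⌊(14·408+819)/985⌋ = ⌊6939/985⌋ − ⌊6531/985⌋ = 7 − 6 = 1
n=15: ⌊(16·408+819)/985⌋ − ⌊(15·408+819)/985⌋ = ⌊7347/985⌋ − ⌊6939/985⌋ = 7 − 7 = 0
n=16: ⌊(17·408+819)/985⌋ − ⌊(16·408+819)/985⌋ = ⌊7755/985⌋ − ⌊7347/985⌋ = 7 − 7 = 0
n=17: ⌊(18·408+819)/985⌋ − ⌊(17·408+819)/985⌋ = ⌊8163/985⌋ − ⌊7755/985⌋ = 8 − 7 = 1
n=18: ⌊(19·408+819)/985⌋ − ⌊(18·408+819)/985⌋ = ⌊8571/985⌋ − ⌊8163/985⌋ = 8 − 8 = 0
n=19: ⌊(20·408+819)/985⌋ − ⌊(19·408+819)/985⌋ = ⌊8979/985⌋ − ⌊8571/985⌋ = 9 − 8 = 1
n=20: ⌊(21·408+819)/985⌋ − ⌊(20·408+819)/985⌋ = ⌊9387/985⌋ − ⌊8979/985⌋ = 9 − 9 = 0
n=21: ⌊(22·408+819)/985⌋ − ⌊(21·408+819)/985⌋ = ⌊9795/985⌋ − ⌊9387/985⌋ = 9 − 9 = 0
n=22: ⌊(23·408+819)/985⌋ − ⌊(22·408+819)/985⌋ = ⌊10203/985⌋ − ⌊9795/985⌋ = 10 − 9 = 1
n=23: ⌊(24·408+819)/985⌋ − ⌊(23·408+819)/985⌋ = ⌊10611/985⌋ − ⌊10203/985⌋ = 10 − 10 = 0
n=24: ⌊(25·408+819)/985⌋ − ⌊(24·408+819)/985⌋ = ⌊11019/985⌋ − ⌊10611/985⌋ = 11 − 10 = 1
n=25: ⌊(26·408+819)/985⌋ − ⌊(25·408+819)/985⌋ = ⌊11427/985⌋ − ⌊11019/985⌋ = 11 − 11 = 0
n=26: ⌊(27·408+819)/985⌋ − ⌊(26·408+819)/985⌋ = ⌊11835/985⌋ − ⌊11427/985⌋ = 12 − 11 = 1


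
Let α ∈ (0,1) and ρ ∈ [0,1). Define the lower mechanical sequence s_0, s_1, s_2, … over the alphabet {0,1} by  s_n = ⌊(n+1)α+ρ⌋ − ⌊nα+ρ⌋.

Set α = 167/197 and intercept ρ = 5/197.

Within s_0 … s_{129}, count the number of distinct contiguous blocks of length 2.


t_n = ⌊(n·167+5)/197⌋ for n = 0 … 130:
  n=0…9: ⌊5/197⌋=0 ⌊172/197⌋=0 ⌊339/197⌋=1 ⌊506/197⌋=2 ⌊673/197⌋=3 ⌊840/197⌋=4 ⌊1007/197⌋=5 ⌊1174/197⌋=5 ⌊1341/197⌋=6 ⌊1508/197⌋=7
  n=10…19: ⌊1675/197⌋=8 ⌊1842/197⌋=9 ⌊2009/197⌋=10 ⌊2176/197⌋=11 ⌊2343/197⌋=11 ⌊2510/197⌋=12 ⌊2677/197⌋=13 ⌊2844/197⌋=14 ⌊3011/197⌋=15 ⌊3178/197⌋=16
  n=20…29: ⌊3345/197⌋=16 ⌊3512/197⌋=17 ⌊3679/197⌋=18 ⌊3846/197⌋=19 ⌊4013/197⌋=20 ⌊4180/197⌋=21 ⌊4347/197⌋=22 ⌊4514/197⌋=22 ⌊4681/197⌋=23 ⌊4848/197⌋=24
  n=30…39: ⌊5015/197⌋=25 ⌊5182/197⌋=26 ⌊5349/197⌋=27 ⌊5516/197⌋=28 ⌊5683/197⌋=28 ⌊5850/197⌋=29 ⌊6017/197⌋=30 ⌊6184/197⌋=31 ⌊6351/197⌋=32 ⌊6518/197⌋=33
  n=40…49: ⌊6685/197⌋=33 ⌊6852/197⌋=34 ⌊7019/197⌋=35 ⌊7186/197⌋=36 ⌊7353/197⌋=37 ⌊7520/197⌋=38 ⌊7687/197⌋=39 ⌊7854/197⌋=39 ⌊8021/197⌋=40 ⌊8188/197⌋=41
  n=50…59: ⌊8355/197⌋=42 ⌊8522/197⌋=43 ⌊8689/197⌋=44 ⌊8856/197⌋=44 ⌊9023/197⌋=45 ⌊9190/197⌋=46 ⌊9357/197⌋=47 ⌊9524/197⌋=48 ⌊9691/197⌋=49 ⌊9858/197⌋=50
  n=60…69: ⌊10025/197⌋=50 ⌊10192/197⌋=51 ⌊10359/197⌋=52 ⌊10526/197⌋=53 ⌊10693/197⌋=54 ⌊10860/197⌋=55 ⌊11027/197⌋=55 ⌊11194/197⌋=56 ⌊11361/197⌋=57 ⌊11528/197⌋=58
  n=70…79: ⌊11695/197⌋=59 ⌊11862/197⌋=60 ⌊12029/197⌋=61 ⌊12196/197⌋=61 ⌊12363/197⌋=62 ⌊12530/197⌋=63 ⌊12697/197⌋=64 ⌊12864/197⌋=65 ⌊13031/197⌋=66 ⌊13198/197⌋=66
  n=80…89: ⌊13365/197⌋=67 ⌊13532/197⌋=68 ⌊13699/197⌋=69 ⌊13866/197⌋=70 ⌊14033/197⌋=71 ⌊14200/197⌋=72 ⌊14367/197⌋=72 ⌊14534/197⌋=73 ⌊14701/197⌋=74 ⌊14868/197⌋=75
  n=90…99: ⌊15035/197⌋=76 ⌊15202/197⌋=77 ⌊15369/197⌋=78 ⌊15536/197⌋=78 ⌊15703/197⌋=79 ⌊15870/197⌋=80 ⌊16037/197⌋=81 ⌊16204/197⌋=82 ⌊16371/197⌋=83 ⌊16538/197⌋=83
  n=100…109: ⌊16705/197⌋=84 ⌊16872/197⌋=85 ⌊17039/197⌋=86 ⌊17206/197⌋=87 ⌊17373/197⌋=88 ⌊17540/197⌋=89 ⌊17707/197⌋=89 ⌊17874/197⌋=90 ⌊18041/197⌋=91 ⌊18208/197⌋=92
  n=110…119: ⌊18375/197⌋=93 ⌊18542/197⌋=94 ⌊18709/197⌋=94 ⌊18876/197⌋=95 ⌊19043/197⌋=96 ⌊19210/197⌋=97 ⌊19377/197⌋=98 ⌊19544/197⌋=99 ⌊19711/197⌋=100 ⌊19878/197⌋=100
  n=120…129: ⌊20045/197⌋=101 ⌊20212/197⌋=102 ⌊20379/197⌋=103 ⌊20546/197⌋=104 ⌊20713/197⌋=105 ⌊20880/197⌋=105 ⌊21047/197⌋=106 ⌊21214/197⌋=107 ⌊21381/197⌋=108 ⌊21548/197⌋=109
  n=130: ⌊21715/197⌋=110
s_n = t_(n+1) − t_n for n = 0 … 129 gives
prefix = 0111110111111011111011111101111110111110111111011111011111101111101111110111110111111011111101111101111110111110111111011111011111
slide a length-2 window over [0..1] … [128..129] (129 windows); first occurrence of each distinct factor:
  [  0..  1] 01
  [  1..  2] 11
  [  5..  6] 10
  (the other 126 windows repeat one of these)
distinct factors: {01, 10, 11}
count = 3  (Sturmian bound for length 2 is 3)

3


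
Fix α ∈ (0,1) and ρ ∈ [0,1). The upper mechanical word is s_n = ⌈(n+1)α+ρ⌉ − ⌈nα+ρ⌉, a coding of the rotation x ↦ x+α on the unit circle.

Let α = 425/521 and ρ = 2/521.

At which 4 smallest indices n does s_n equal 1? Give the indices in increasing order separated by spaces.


n=0: ⌈427/521⌉−⌈2/521⌉ = 1−1 = 0
n=1: ⌈852/521⌉−⌈427/521⌉ = 2−1 = 1  ← one
n=2: ⌈1277/521⌉−⌈852/521⌉ = 3−2 = 1  ← one
n=3: ⌈1702/521⌉−⌈1277/521⌉ = 4−3 = 1  ← one
n=4: ⌈2127/521⌉−⌈1702/521⌉ = 5−4 = 1  ← one
positions of the first 4 ones: 1 2 3 4

1 2 3 4


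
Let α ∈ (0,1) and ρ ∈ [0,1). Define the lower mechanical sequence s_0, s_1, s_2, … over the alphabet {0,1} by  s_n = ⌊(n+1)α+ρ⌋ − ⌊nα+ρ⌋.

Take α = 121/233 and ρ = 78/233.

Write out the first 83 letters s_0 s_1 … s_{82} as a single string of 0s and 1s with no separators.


01010101101010101010101010101010101101010101010101010101010110101010101010101010101

n=0: ⌊(1·121+78)/233⌋ − ⌊(0·121+78)/233⌋ = ⌊199/233⌋ − ⌊78/233⌋ = 0 − 0 = 0
n=1: ⌊(2·121+78)/233⌋ − ⌊(1·121+78)/233⌋ = ⌊320/233⌋ − ⌊199/233⌋ = 1 − 0 = 1
n=2: ⌊(3·121+78)/233⌋ − ⌊(2·121+78)/233⌋ = ⌊441/233⌋ − ⌊320/233⌋ = 1 − 1 = 0
n=3: ⌊(4·121+78)/233⌋ − ⌊(3·121+78)/233⌋ = ⌊562/233⌋ − ⌊441/233⌋ = 2 − 1 = 1
n=4: ⌊(5·121+78)/233⌋ − ⌊(4·121+78)/233⌋ = ⌊683/233⌋ − ⌊562/233⌋ = 2 − 2 = 0
n=5: ⌊(6·121+78)/233⌋ − ⌊(5·121+78)/233⌋ = ⌊804/233⌋ − ⌊683/233⌋ = 3 − 2 = 1
n=6: ⌊(7·121+78)/233⌋ − ⌊(6·121+78)/233⌋ = ⌊925/233⌋ − ⌊804/233⌋ = 3 − 3 = 0
n=7: ⌊(8·121+78)/233⌋ − ⌊(7·121+78)/233⌋ = ⌊1046/233⌋ − ⌊925/233⌋ = 4 − 3 = 1
n=8: ⌊(9·121+78)/233⌋ − ⌊(8·121+78)/233⌋ = ⌊1167/233⌋ − ⌊1046/233⌋ = 5 − 4 = 1
n=9: ⌊(10·121+78)/233⌋ − ⌊(9·121+78)/233⌋ = ⌊1288/233⌋ − ⌊1167/233⌋ = 5 − 5 = 0
n=10: ⌊(11·121+78)/233⌋ − ⌊(10·121+78)/233⌋ = ⌊1409/233⌋ − ⌊1288/233⌋ = 6 − 5 = 1
n=11: ⌊(12·121+78)/233⌋ − ⌊(11·121+78)/233⌋ = ⌊1530/233⌋ − ⌊1409/233⌋ = 6 − 6 = 0
n=12: ⌊(13·121+78)/233⌋ − ⌊(12·121+78)/233⌋ = ⌊1651/233⌋ − ⌊1530/233⌋ = 7 − 6 = 1
n=13: ⌊(14·121+78)/233⌋ − ⌊(13·121+78)/233⌋ = ⌊1772/233⌋ − ⌊1651/233⌋ = 7 − 7 = 0
n=14: ⌊(15·121+78)/233⌋ − ⌊(14·121+78)/233⌋ = ⌊1893/233⌋ − ⌊1772/233⌋ = 8 − 7 = 1
n=15: ⌊(16·121+78)/233⌋ − ⌊(15·121+78)/233⌋ = ⌊2014/233⌋ − ⌊1893/233⌋ = 8 − 8 = 0
n=16: ⌊(17·121+78)/233⌋ − ⌊(16·121+78)/233⌋ = ⌊2135/233⌋ − ⌊2014/233⌋ = 9 − 8 = 1
n=17: ⌊(18·121+78)/233⌋ − ⌊(17·121+78)/233⌋ = ⌊2256/233⌋ − ⌊2135/233⌋ = 9 − 9 = 0
n=18: ⌊(19·121+78)/233⌋ − ⌊(18·121+78)/233⌋ = ⌊2377/233⌋ − ⌊2256/233⌋ = 10 − 9 = 1
n=19: ⌊(20·121+78)/233⌋ − ⌊(19·121+78)/233⌋ = ⌊2498/233⌋ − ⌊2377/233⌋ = 10 − 10 = 0
n=20: ⌊(21·121+78)/233⌋ − ⌊(20·121+78)/233⌋ = ⌊2619/233⌋ − ⌊2498/233⌋ = 11 − 10 = 1
n=21: ⌊(22·121+78)/233⌋ − ⌊(21·121+78)/233⌋ = ⌊2740/233⌋ − ⌊2619/233⌋ = 11 − 11 = 0
n=22: ⌊(23·121+78)/233⌋ − ⌊(22·121+78)/233⌋ = ⌊2861/233⌋ − ⌊2740/233⌋ = 12 − 11 = 1
n=23: ⌊(24·121+78)/233⌋ − ⌊(23·121+78)/233⌋ = ⌊2982/233⌋ − ⌊2861/233⌋ = 12 − 12 = 0
n=24: ⌊(25·121+78)/233⌋ − ⌊(24·121+78)/233⌋ = ⌊3103/233⌋ − ⌊2982/233⌋ = 13 − 12 = 1
n=25: ⌊(26·121+78)/233⌋ − ⌊(25·121+78)/233⌋ = ⌊3224/233⌋ − ⌊3103/233⌋ = 13 − 13 = 0
n=26: ⌊(27·121+78)/233⌋ − ⌊(26·121+78)/233⌋ = ⌊3345/233⌋ − ⌊3224/233⌋ = 14 − 13 = 1
n=27: ⌊(28·121+78)/233⌋ − ⌊(27·121+78)/233⌋ = ⌊3466/233⌋ − ⌊3345/233⌋ = 14 − 14 = 0
n=28: ⌊(29·121+78)/233⌋ − ⌊(28·121+78)/233⌋ = ⌊3587/233⌋ − ⌊3466/233⌋ = 15 − 14 = 1
n=29: ⌊(30·121+78)/233⌋ − ⌊(29·121+78)/233⌋ = ⌊3708/233⌋ − ⌊3587/233⌋ = 15 − 15 = 0
n=30: ⌊(31·121+78)/233⌋ − ⌊(30·121+78)/233⌋ = ⌊3829/233⌋ − ⌊3708/233⌋ = 16 − 15 = 1
n=31: ⌊(32·121+78)/233⌋ − ⌊(31·121+78)/233⌋ = ⌊3950/233⌋ − ⌊3829/233⌋ = 16 − 16 = 0
n=32: ⌊(33·121+78)/233⌋ − ⌊(32·121+78)/233⌋ = ⌊4071/233⌋ − ⌊3950/233⌋ = 17 − 16 = 1
n=33: ⌊(34·121+78)/233⌋ − ⌊(33·121+78)/233⌋ = ⌊4192/233⌋ − ⌊4071/233⌋ = 17 − 17 = 0
n=34: ⌊(35·121+78)/233⌋ − ⌊(34·121+78)/233⌋ = ⌊4313/233⌋ − ⌊4192/233⌋ = 18 − 17 = 1
n=35: ⌊(36·121+78)/233⌋ − ⌊(35·121+78)/233⌋ = ⌊4434/233⌋ − ⌊4313/233⌋ = 19 − 18 = 1
n=36: ⌊(37·121+78)/233⌋ − ⌊(36·121+78)/233⌋ = ⌊4555/233⌋ − ⌊4434/233⌋ = 19 − 19 = 0
n=37: ⌊(38·121+78)/233⌋ − ⌊(37·121+78)/233⌋ = ⌊4676/233⌋ − ⌊4555/233⌋ = 20 − 19 = 1
n=38: ⌊(39·121+78)/233⌋ − ⌊(38·121+78)/233⌋ = ⌊4797/233⌋ − ⌊4676/233⌋ = 20 − 20 = 0
n=39: ⌊(40·121+78)/233⌋ − ⌊(39·121+78)/233⌋ = ⌊4918/233⌋ − ⌊4797/233⌋ = 21 − 20 = 1
n=40: ⌊(41·121+78)/233⌋ − ⌊(40·121+78)/233⌋ = ⌊5039/233⌋ − ⌊4918/233⌋ = 21 − 21 = 0
n=41: ⌊(42·121+78)/233⌋ − ⌊(41·121+78)/233⌋ = ⌊5160/233⌋ − ⌊5039/233⌋ = 22 − 21 = 1
n=42: ⌊(43·121+78)/233⌋ − ⌊(42·121+78)/233⌋ = ⌊5281/233⌋ − ⌊5160/233⌋ = 22 − 22 = 0
n=43: ⌊(44·121+78)/233⌋ − ⌊(43·121+78)/233⌋ = ⌊5402/233⌋ − ⌊5281/233⌋ = 23 − 22 = 1
n=44: ⌊(45·121+78)/233⌋ − ⌊(44·121+78)/233⌋ = ⌊5523/233⌋ − ⌊5402/233⌋ = 23 − 23 = 0
n=45: ⌊(46·121+78)/233⌋ − ⌊(45·121+78)/233⌋ = ⌊5644/233⌋ − ⌊5523/233⌋ = 24 − 23 = 1
n=46: ⌊(47·121+78)/233⌋ − ⌊(46·121+78)/233⌋ = ⌊5765/233⌋ − ⌊5644/233⌋ = 24 − 24 = 0
n=47: ⌊(48·121+78)/233⌋ − ⌊(47·121+78)/233⌋ = ⌊5886/233⌋ − ⌊5765/233⌋ = 25 − 24 = 1
n=48: ⌊(49·121+78)/233⌋ − ⌊(48·121+78)/233⌋ = ⌊6007/233⌋ − ⌊5886/233⌋ = 25 − 25 = 0
n=49: ⌊(50·121+78)/233⌋ − ⌊(49·121+78)/233⌋ = ⌊6128/233⌋ − ⌊6007/233⌋ = 26 − 25 = 1
n=50: ⌊(51·121+78)/233⌋ − ⌊(50·121+78)/233⌋ = ⌊6249/233⌋ − ⌊6128/233⌋ = 26 − 26 = 0
n=51: ⌊(52·121+78)/233⌋ − ⌊(51·121+78)/233⌋ = ⌊6370/233⌋ − ⌊6249/233⌋ = 27 − 26 = 1
n=52: ⌊(53·121+78)/233⌋ − ⌊(52·121+78)/233⌋ = ⌊6491/233⌋ − ⌊6370/233⌋ = 27 − 27 = 0
n=53: ⌊(54·121+78)/233⌋ − ⌊(53·121+78)/233⌋ = ⌊6612/233⌋ − ⌊6491/233⌋ = 28 − 27 = 1
n=54: ⌊(55·121+78)/233⌋ − ⌊(54·121+78)/233⌋ = ⌊6733/233⌋ − ⌊6612/233⌋ = 28 − 28 = 0
n=55: ⌊(56·121+78)/233⌋ − ⌊(55·121+78)/233⌋ = ⌊6854/233⌋ − ⌊6733/233⌋ = 29 − 28 = 1
n=56: ⌊(57·121+78)/233⌋ − ⌊(56·121+78)/233⌋ = ⌊6975/233⌋ − ⌊6854/233⌋ = 29 − 29 = 0
n=57: ⌊(58·121+78)/233⌋ − ⌊(57·121+78)/233⌋ = ⌊7096/233⌋ − ⌊6975/233⌋ = 30 − 29 = 1
n=58: ⌊(59·121+78)/233⌋ − ⌊(58·121+78)/233⌋ = ⌊7217/233⌋ − ⌊7096/233⌋ = 30 − 30 = 0
n=59: ⌊(60·121+78)/233⌋ − ⌊(59·121+78)/233⌋ = ⌊7338/233⌋ − ⌊7217/233⌋ = 31 − 30 = 1
n=60: ⌊(61·121+78)/233⌋ − ⌊(60·121+78)/233⌋ = ⌊7459/233⌋ − ⌊7338/233⌋ = 32 − 31 = 1
n=61: ⌊(62·121+78)/233⌋ − ⌊(61·121+78)/233⌋ = ⌊7580/233⌋ − ⌊7459/233⌋ = 32 − 32 = 0
n=62: ⌊(63·121+78)/233⌋ − ⌊(62·121+78)/233⌋ = ⌊7701/233⌋ − ⌊7580/233⌋ = 33 − 32 = 1
n=63: ⌊(64·121+78)/233⌋ − ⌊(63·121+78)/233⌋ = ⌊7822/233⌋ − ⌊7701/233⌋ = 33 − 33 = 0
n=64: ⌊(65·121+78)/233⌋ − ⌊(64·121+78)/233⌋ = ⌊7943/233⌋ − ⌊7822/233⌋ = 34 − 33 = 1
n=65: ⌊(66·121+78)/233⌋ − ⌊(65·121+78)/233⌋ = ⌊8064/233⌋ − ⌊7943/233⌋ = 34 − 34 = 0
n=66: ⌊(67·121+78)/233⌋ − ⌊(66·121+78)/233⌋ = ⌊8185/233⌋ − ⌊8064/233⌋ = 35 − 34 = 1
n=67: ⌊(68·121+78)/233⌋ − ⌊(67·121+78)/233⌋ = ⌊8306/233⌋ − ⌊8185/233⌋ = 35 − 35 = 0
n=68: ⌊(69·121+78)/233⌋ − ⌊(68·121+78)/233⌋ = ⌊8427/233⌋ − ⌊8306/233⌋ = 36 − 35 = 1
n=69: ⌊(70·121+78)/233⌋ − ⌊(69·121+78)/233⌋ = ⌊8548/233⌋ − ⌊8427/233⌋ = 36 − 36 = 0
n=70: ⌊(71·121+78)/233⌋ − ⌊(70·121+78)/233⌋ = ⌊8669/233⌋ − ⌊8548/233⌋ = 37 − 36 = 1
n=71: ⌊(72·121+78)/233⌋ − ⌊(71·121+78)/233⌋ = ⌊8790/233⌋ − ⌊8669/233⌋ = 37 − 37 = 0
n=72: ⌊(73·121+78)/233⌋ − ⌊(72·121+78)/233⌋ = ⌊8911/233⌋ − ⌊8790/233⌋ = 38 − 37 = 1
n=73: ⌊(74·121+78)/233⌋ − ⌊(73·121+78)/233⌋ = ⌊9032/233⌋ − ⌊8911/233⌋ = 38 − 38 = 0
n=74: ⌊(75·121+78)/233⌋ − ⌊(74·121+78)/233⌋ = ⌊9153/233⌋ − ⌊9032/233⌋ = 39 − 38 = 1
n=75: ⌊(76·121+78)/233⌋ − ⌊(75·121+78)/233⌋ = ⌊9274/233⌋ − ⌊9153/233⌋ = 39 − 39 = 0
n=76: ⌊(77·121+78)/233⌋ − ⌊(76·121+78)/233⌋ = ⌊9395/233⌋ − ⌊9274/233⌋ = 40 − 39 = 1
n=77: ⌊(78·121+78)/233⌋ − ⌊(77·121+78)/233⌋ = ⌊9516/233⌋ − ⌊9395/233⌋ = 40 − 40 = 0
n=78: ⌊(79·121+78)/233⌋ − ⌊(78·121+78)/233⌋ = ⌊9637/233⌋ − ⌊9516/233⌋ = 41 − 40 = 1
n=79: ⌊(80·121+78)/233⌋ − ⌊(79·121+78)/233⌋ = ⌊9758/233⌋ − ⌊9637/233⌋ = 41 − 41 = 0
n=80: ⌊(81·121+78)/233⌋ − ⌊(80·121+78)/233⌋ = ⌊9879/233⌋ − ⌊9758/233⌋ = 42 − 41 = 1
n=81: ⌊(82·121+78)/233⌋ − ⌊(81·121+78)/233⌋ = ⌊10000/233⌋ − ⌊9879/233⌋ = 42 − 42 = 0
n=82: ⌊(83·121+78)/233⌋ − ⌊(82·121+78)/233⌋ = ⌊10121/233⌋ − ⌊10000/233⌋ = 43 − 42 = 1


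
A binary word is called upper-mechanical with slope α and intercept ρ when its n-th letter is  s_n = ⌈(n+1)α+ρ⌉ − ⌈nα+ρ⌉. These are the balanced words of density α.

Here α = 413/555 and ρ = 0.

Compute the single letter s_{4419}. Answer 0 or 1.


1

(n+1)α + ρ = (4420·413) / 555 = 1825460/555
nα + ρ     = (4419·413) / 555 = 1825047/555
⌈1825460/555⌉ = 3290,  ⌈1825047/555⌉ = 3289
s_{4419} = 3290 − 3289 = 1


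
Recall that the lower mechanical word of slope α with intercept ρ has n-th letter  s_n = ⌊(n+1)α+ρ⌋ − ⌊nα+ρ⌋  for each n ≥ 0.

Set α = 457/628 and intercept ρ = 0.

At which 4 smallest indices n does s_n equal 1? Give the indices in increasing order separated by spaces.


1 2 4 5

n=0: ⌊457/628⌋−⌊0/628⌋ = 0−0 = 0
n=1: ⌊914/628⌋−⌊457/628⌋ = 1−0 = 1  ← one
n=2: ⌊1371/628⌋−⌊914/628⌋ = 2−1 = 1  ← one
n=3: ⌊1828/628⌋−⌊1371/628⌋ = 2−2 = 0
n=4: ⌊2285/628⌋−⌊1828/628⌋ = 3−2 = 1  ← one
n=5: ⌊2742/628⌋−⌊2285/628⌋ = 4−3 = 1  ← one
positions of the first 4 ones: 1 2 4 5


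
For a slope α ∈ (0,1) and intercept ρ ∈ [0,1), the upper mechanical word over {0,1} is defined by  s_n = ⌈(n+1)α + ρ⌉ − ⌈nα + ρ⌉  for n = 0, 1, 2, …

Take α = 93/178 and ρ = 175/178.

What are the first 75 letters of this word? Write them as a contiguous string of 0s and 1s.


110101010101010101010101101010101010101010101101010101010101010101011010101

n=0: ⌈(1·93+175)/178⌉ − ⌈(0·93+175)/178⌉ = ⌈268/178⌉ − ⌈175/178⌉ = 2 − 1 = 1
n=1: ⌈(2·93+175)/178⌉ − ⌈(1·93+175)/178⌉ = ⌈361/178⌉ − ⌈268/178⌉ = 3 − 2 = 1
n=2: ⌈(3·93+175)/178⌉ − ⌈(2·93+175)/178⌉ = ⌈454/178⌉ − ⌈361/178⌉ = 3 − 3 = 0
n=3: ⌈(4·93+175)/178⌉ − ⌈(3·93+175)/178⌉ = ⌈547/178⌉ − ⌈454/178⌉ = 4 − 3 = 1
n=4: ⌈(5·93+175)/178⌉ − ⌈(4·93+175)/178⌉ = ⌈640/178⌉ − ⌈547/178⌉ = 4 − 4 = 0
n=5: ⌈(6·93+175)/178⌉ − ⌈(5·93+175)/178⌉ = ⌈733/178⌉ − ⌈640/178⌉ = 5 − 4 = 1
n=6: ⌈(7·93+175)/178⌉ − ⌈(6·93+175)/178⌉ = ⌈826/178⌉ − ⌈733/178⌉ = 5 − 5 = 0
n=7: ⌈(8·93+175)/178⌉ − ⌈(7·93+175)/178⌉ = ⌈919/178⌉ − ⌈826/178⌉ = 6 − 5 = 1
n=8: ⌈(9·93+175)/178⌉ − ⌈(8·93+175)/178⌉ = ⌈1012/178⌉ − ⌈919/178⌉ = 6 − 6 = 0
n=9: ⌈(10·93+175)/178⌉ − ⌈(9·93+175)/178⌉ = ⌈1105/178⌉ − ⌈1012/178⌉ = 7 − 6 = 1
n=10: ⌈(11·93+175)/178⌉ − ⌈(10·93+175)/178⌉ = ⌈1198/178⌉ − ⌈1105/178⌉ = 7 − 7 = 0
n=11: ⌈(12·93+175)/178⌉ − ⌈(11·93+175)/178⌉ = ⌈1291/178⌉ − ⌈1198/178⌉ = 8 − 7 = 1
n=12: ⌈(13·93+175)/178⌉ − ⌈(12·93+175)/178⌉ = ⌈1384/178⌉ − ⌈1291/178⌉ = 8 − 8 = 0
n=13: ⌈(14·93+175)/178⌉ − ⌈(13·93+175)/178⌉ = ⌈1477/178⌉ − ⌈1384/178⌉ = 9 − 8 = 1
n=14: ⌈(15·93+175)/178⌉ − ⌈(14·93+175)/178⌉ = ⌈1570/178⌉ − ⌈1477/178⌉ = 9 − 9 = 0
n=15: ⌈(16·93+175)/178⌉ − ⌈(15·93+175)/178⌉ = ⌈1663/178⌉ − ⌈1570/178⌉ = 10 − 9 = 1
n=16: ⌈(17·93+175)/178⌉ − ⌈(16·93+175)/178⌉ = ⌈1756/178⌉ − ⌈1663/178⌉ = 10 − 10 = 0
n=17: ⌈(18·93+175)/178⌉ − ⌈(17·93+175)/178⌉ = ⌈1849/178⌉ − ⌈1756/178⌉ = 11 − 10 = 1
n=18: ⌈(19·93+175)/178⌉ − ⌈(18·93+175)/178⌉ = ⌈1942/178⌉ − ⌈1849/178⌉ = 11 − 11 = 0
n=19: ⌈(20·93+175)/178⌉ − ⌈(19·93+175)/178⌉ = ⌈2035/178⌉ − ⌈1942/178⌉ = 12 − 11 = 1
n=20: ⌈(21·93+175)/178⌉ − ⌈(20·93+175)/178⌉ = ⌈2128/178⌉ − ⌈2035/178⌉ = 12 − 12 = 0
n=21: ⌈(22·93+175)/178⌉ − ⌈(21·93+175)/178⌉ = ⌈2221/178⌉ − ⌈2128/178⌉ = 13 − 12 = 1
n=22: ⌈(23·93+175)/178⌉ − ⌈(22·93+175)/178⌉ = ⌈2314/178⌉ − ⌈2221/178⌉ = 13 − 13 = 0
n=23: ⌈(24·93+175)/178⌉ − ⌈(23·93+175)/178⌉ = ⌈2407/178⌉ − ⌈2314/178⌉ = 14 − 13 = 1
n=24: ⌈(25·93+175)/178⌉ − ⌈(24·93+175)/178⌉ = ⌈2500/178⌉ − ⌈2407/178⌉ = 15 − 14 = 1
n=25: ⌈(26·93+175)/178⌉ − ⌈(25·93+175)/178⌉ = ⌈2593/178⌉ − ⌈2500/178⌉ = 15 − 15 = 0
n=26: ⌈(27·93+175)/178⌉ − ⌈(26·93+175)/178⌉ = ⌈2686/178⌉ − ⌈2593/178⌉ = 16 − 15 = 1
n=27: ⌈(28·93+175)/178⌉ − ⌈(27·93+175)/178⌉ = ⌈2779/178⌉ − ⌈2686/178⌉ = 16 − 16 = 0
n=28: ⌈(29·93+175)/178⌉ − ⌈(28·93+175)/178⌉ = ⌈2872/178⌉ − ⌈2779/178⌉ = 17 − 16 = 1
n=29: ⌈(30·93+175)/178⌉ − ⌈(29·93+175)/178⌉ = ⌈2965/178⌉ − ⌈2872/178⌉ = 17 − 17 = 0
n=30: ⌈(31·93+175)/178⌉ − ⌈(30·93+175)/178⌉ = ⌈3058/178⌉ − ⌈2965/178⌉ = 18 − 17 = 1
n=31: ⌈(32·93+175)/178⌉ − ⌈(31·93+175)/178⌉ = ⌈3151/178⌉ − ⌈3058/178⌉ = 18 − 18 = 0
n=32: ⌈(33·93+175)/178⌉ − ⌈(32·93+175)/178⌉ = ⌈3244/178⌉ − ⌈3151/178⌉ = 19 − 18 = 1
n=33: ⌈(34·93+175)/178⌉ − ⌈(33·93+175)/178⌉ = ⌈3337/178⌉ − ⌈3244/178⌉ = 19 − 19 = 0
n=34: ⌈(35·93+175)/178⌉ − ⌈(34·93+175)/178⌉ = ⌈3430/178⌉ − ⌈3337/178⌉ = 20 − 19 = 1
n=35: ⌈(36·93+175)/178⌉ − ⌈(35·93+175)/178⌉ = ⌈3523/178⌉ − ⌈3430/178⌉ = 20 − 20 = 0
n=36: ⌈(37·93+175)/178⌉ − ⌈(36·93+175)/178⌉ = ⌈3616/178⌉ − ⌈3523/178⌉ = 21 − 20 = 1
n=37: ⌈(38·93+175)/178⌉ − ⌈(37·93+175)/178⌉ = ⌈3709/178⌉ − ⌈3616/178⌉ = 21 − 21 = 0
n=38: ⌈(39·93+175)/178⌉ − ⌈(38·93+175)/178⌉ = ⌈3802/178⌉ − ⌈3709/178⌉ = 22 − 21 = 1
n=39: ⌈(40·93+175)/178⌉ − ⌈(39·93+175)/178⌉ = ⌈3895/178⌉ − ⌈3802/178⌉ = 22 − 22 = 0
n=40: ⌈(41·93+175)/178⌉ − ⌈(40·93+175)/178⌉ = ⌈3988/178⌉ − ⌈3895/178⌉ = 23 − 22 = 1
n=41: ⌈(42·93+175)/178⌉ − ⌈(41·93+175)/178⌉ = ⌈4081/178⌉ − ⌈3988/178⌉ = 23 − 23 = 0
n=42: ⌈(43·93+175)/178⌉ − ⌈(42·93+175)/178⌉ = ⌈4174/178⌉ − ⌈4081/178⌉ = 24 − 23 = 1
n=43: ⌈(44·93+175)/178⌉ − ⌈(43·93+175)/178⌉ = ⌈4267/178⌉ − ⌈4174/178⌉ = 24 − 24 = 0
n=44: ⌈(45·93+175)/178⌉ − ⌈(44·93+175)/178⌉ = ⌈4360/178⌉ − ⌈4267/178⌉ = 25 − 24 = 1
n=45: ⌈(46·93+175)/178⌉ − ⌈(45·93+175)/178⌉ = ⌈4453/178⌉ − ⌈4360/178⌉ = 26 − 25 = 1
n=46: ⌈(47·93+175)/178⌉ − ⌈(46·93+175)/178⌉ = ⌈4546/178⌉ − ⌈4453/178⌉ = 26 − 26 = 0
n=47: ⌈(48·93+175)/178⌉ − ⌈(47·93+175)/178⌉ = ⌈4639/178⌉ − ⌈4546/178⌉ = 27 − 26 = 1
n=48: ⌈(49·93+175)/178⌉ − ⌈(48·93+175)/178⌉ = ⌈4732/178⌉ − ⌈4639/178⌉ = 27 − 27 = 0
n=49: ⌈(50·93+175)/178⌉ − ⌈(49·93+175)/178⌉ = ⌈4825/178⌉ − ⌈4732/178⌉ = 28 − 27 = 1
n=50: ⌈(51·93+175)/178⌉ − ⌈(50·93+175)/178⌉ = ⌈4918/178⌉ − ⌈4825/178⌉ = 28 − 28 = 0
n=51: ⌈(52·93+175)/178⌉ − ⌈(51·93+175)/178⌉ = ⌈5011/178⌉ − ⌈4918/178⌉ = 29 − 28 = 1
n=52: ⌈(53·93+175)/178⌉ − ⌈(52·93+175)/178⌉ = ⌈5104/178⌉ − ⌈5011/178⌉ = 29 − 29 = 0
n=53: ⌈(54·93+175)/178⌉ − ⌈(53·93+175)/178⌉ = ⌈5197/178⌉ − ⌈5104/178⌉ = 30 − 29 = 1
n=54: ⌈(55·93+175)/178⌉ − ⌈(54·93+175)/178⌉ = ⌈5290/178⌉ − ⌈5197/178⌉ = 30 − 30 = 0
n=55: ⌈(56·93+175)/178⌉ − ⌈(55·93+175)/178⌉ = ⌈5383/178⌉ − ⌈5290/178⌉ = 31 − 30 = 1
n=56: ⌈(57·93+175)/178⌉ − ⌈(56·93+175)/178⌉ = ⌈5476/178⌉ − ⌈5383/178⌉ = 31 − 31 = 0
n=57: ⌈(58·93+175)/178⌉ − ⌈(57·93+175)/178⌉ = ⌈5569/178⌉ − ⌈5476/178⌉ = 32 − 31 = 1
n=58: ⌈(59·93+175)/178⌉ − ⌈(58·93+175)/178⌉ = ⌈5662/178⌉ − ⌈5569/178⌉ = 32 − 32 = 0
n=59: ⌈(60·93+175)/178⌉ − ⌈(59·93+175)/178⌉ = ⌈5755/178⌉ − ⌈5662/178⌉ = 33 − 32 = 1
n=60: ⌈(61·93+175)/178⌉ − ⌈(60·93+175)/178⌉ = ⌈5848/178⌉ − ⌈5755/178⌉ = 33 − 33 = 0
n=61: ⌈(62·93+175)/178⌉ − ⌈(61·93+175)/178⌉ = ⌈5941/178⌉ − ⌈5848/178⌉ = 34 − 33 = 1
n=62: ⌈(63·93+175)/178⌉ − ⌈(62·93+175)/178⌉ = ⌈6034/178⌉ − ⌈5941/178⌉ = 34 − 34 = 0
n=63: ⌈(64·93+175)/178⌉ − ⌈(63·93+175)/178⌉ = ⌈6127/178⌉ − ⌈6034/178⌉ = 35 − 34 = 1
n=64: ⌈(65·93+175)/178⌉ − ⌈(64·93+175)/178⌉ = ⌈6220/178⌉ − ⌈6127/178⌉ = 35 − 35 = 0
n=65: ⌈(66·93+175)/178⌉ − ⌈(65·93+175)/178⌉ = ⌈6313/178⌉ − ⌈6220/178⌉ = 36 − 35 = 1
n=66: ⌈(67·93+175)/178⌉ − ⌈(66·93+175)/178⌉ = ⌈6406/178⌉ − ⌈6313/178⌉ = 36 − 36 = 0
n=67: ⌈(68·93+175)/178⌉ − ⌈(67·93+175)/178⌉ = ⌈6499/178⌉ − ⌈6406/178⌉ = 37 − 36 = 1
n=68: ⌈(69·93+175)/178⌉ − ⌈(68·93+175)/178⌉ = ⌈6592/178⌉ − ⌈6499/178⌉ = 38 − 37 = 1
n=69: ⌈(70·93+175)/178⌉ − ⌈(69·93+175)/178⌉ = ⌈6685/178⌉ − ⌈6592/178⌉ = 38 − 38 = 0
n=70: ⌈(71·93+175)/178⌉ − ⌈(70·93+175)/178⌉ = ⌈6778/178⌉ − ⌈6685/178⌉ = 39 − 38 = 1
n=71: ⌈(72·93+175)/178⌉ − ⌈(71·93+175)/178⌉ = ⌈6871/178⌉ − ⌈6778/178⌉ = 39 − 39 = 0
n=72: ⌈(73·93+175)/178⌉ − ⌈(72·93+175)/178⌉ = ⌈6964/178⌉ − ⌈6871/178⌉ = 40 − 39 = 1
n=73: ⌈(74·93+175)/178⌉ − ⌈(73·93+175)/178⌉ = ⌈7057/178⌉ − ⌈6964/178⌉ = 40 − 40 = 0
n=74: ⌈(75·93+175)/178⌉ − ⌈(74·93+175)/178⌉ = ⌈7150/178⌉ − ⌈7057/178⌉ = 41 − 40 = 1
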